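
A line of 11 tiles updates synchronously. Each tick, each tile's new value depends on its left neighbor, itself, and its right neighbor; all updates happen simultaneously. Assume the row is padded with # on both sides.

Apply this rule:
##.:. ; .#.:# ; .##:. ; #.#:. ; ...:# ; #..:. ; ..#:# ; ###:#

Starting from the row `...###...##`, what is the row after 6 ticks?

tick 1: .##.#..##.#
tick 2: ....#.#....
tick 3: .####.#.###
tick 4: ..##..#..##
tick 5: .#...##.#.#
tick 6: .#.##...#..

.#.##...#..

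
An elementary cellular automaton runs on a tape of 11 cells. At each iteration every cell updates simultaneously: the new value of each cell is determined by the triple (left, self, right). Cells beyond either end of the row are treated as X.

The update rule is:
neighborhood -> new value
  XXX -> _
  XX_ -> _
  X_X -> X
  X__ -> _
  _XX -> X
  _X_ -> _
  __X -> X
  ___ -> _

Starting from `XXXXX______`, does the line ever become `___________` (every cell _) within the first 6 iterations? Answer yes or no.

__________X
_________XX
________XX_
_______XX_X
______XX_XX
_____XX_XX_
iteration 6 is _____XX_XX_, still not uniform _

no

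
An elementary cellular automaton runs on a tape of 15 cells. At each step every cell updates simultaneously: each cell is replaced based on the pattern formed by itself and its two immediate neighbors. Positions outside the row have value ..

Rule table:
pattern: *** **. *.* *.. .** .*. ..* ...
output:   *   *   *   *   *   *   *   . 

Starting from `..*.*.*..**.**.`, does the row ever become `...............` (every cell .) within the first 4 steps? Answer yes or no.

no

step 1: .**************
step 2: ***************
step 3: ***************  (fixed point — unchanged through step 4)
step 4 is ***************, still not uniform .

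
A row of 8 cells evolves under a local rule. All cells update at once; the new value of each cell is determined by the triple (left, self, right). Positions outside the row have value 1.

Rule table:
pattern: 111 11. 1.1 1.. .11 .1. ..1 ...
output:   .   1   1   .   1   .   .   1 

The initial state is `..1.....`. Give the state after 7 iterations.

11...111

....111.
.11.1.11
1111.11.
...11111
.1.1....
1.1..11.
11...111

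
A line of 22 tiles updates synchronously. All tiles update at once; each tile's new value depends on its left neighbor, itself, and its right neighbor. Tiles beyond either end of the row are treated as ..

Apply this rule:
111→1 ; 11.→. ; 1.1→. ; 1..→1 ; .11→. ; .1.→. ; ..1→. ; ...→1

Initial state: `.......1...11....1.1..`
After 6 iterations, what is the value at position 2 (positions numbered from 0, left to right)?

.

iteration 1: 111111..11...111....11
iteration 2: .1111.1...11..1.111...
iteration 3: ..11...11...1....1.111
iteration 4: 1...11...11..111....1.
iteration 5: .11...11...1..1.111..1
iteration 6: ...11...11..1....1.1..
position 2 holds .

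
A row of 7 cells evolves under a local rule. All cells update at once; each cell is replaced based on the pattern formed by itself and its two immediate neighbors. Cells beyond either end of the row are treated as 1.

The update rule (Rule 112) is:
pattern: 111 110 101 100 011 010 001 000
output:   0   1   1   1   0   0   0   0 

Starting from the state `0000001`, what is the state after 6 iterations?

iteration 1: 1000000
iteration 2: 1100000
iteration 3: 0110000
iteration 4: 1011000
iteration 5: 1101100
iteration 6: 0110110

0110110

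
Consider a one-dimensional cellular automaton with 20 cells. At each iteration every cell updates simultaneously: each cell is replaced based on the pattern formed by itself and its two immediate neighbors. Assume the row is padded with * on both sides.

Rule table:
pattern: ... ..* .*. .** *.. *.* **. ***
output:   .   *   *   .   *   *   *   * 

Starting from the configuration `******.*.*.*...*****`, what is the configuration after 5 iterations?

iteration 1: *************.*.****
iteration 2: ****************.***
iteration 3: *****************.**
iteration 4: ******************.*
iteration 5: *******************.

*******************.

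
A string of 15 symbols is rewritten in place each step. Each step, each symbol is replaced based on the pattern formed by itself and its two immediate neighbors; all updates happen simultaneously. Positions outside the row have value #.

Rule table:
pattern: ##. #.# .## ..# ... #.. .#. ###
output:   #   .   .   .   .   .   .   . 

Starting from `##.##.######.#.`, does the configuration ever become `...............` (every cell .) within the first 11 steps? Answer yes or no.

yes

.#..#......#...
...............
all cells are . at step 2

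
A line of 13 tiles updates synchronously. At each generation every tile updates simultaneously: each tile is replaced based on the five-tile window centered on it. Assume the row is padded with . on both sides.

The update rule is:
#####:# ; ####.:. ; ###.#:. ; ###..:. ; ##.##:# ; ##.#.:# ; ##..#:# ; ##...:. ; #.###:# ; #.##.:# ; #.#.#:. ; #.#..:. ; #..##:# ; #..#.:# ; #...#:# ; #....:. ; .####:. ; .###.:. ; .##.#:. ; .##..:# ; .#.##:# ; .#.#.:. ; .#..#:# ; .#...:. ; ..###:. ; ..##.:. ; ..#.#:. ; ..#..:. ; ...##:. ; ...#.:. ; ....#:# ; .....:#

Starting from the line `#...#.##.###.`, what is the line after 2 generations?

..#..##.##...
#..##..###..#

#..##..###..#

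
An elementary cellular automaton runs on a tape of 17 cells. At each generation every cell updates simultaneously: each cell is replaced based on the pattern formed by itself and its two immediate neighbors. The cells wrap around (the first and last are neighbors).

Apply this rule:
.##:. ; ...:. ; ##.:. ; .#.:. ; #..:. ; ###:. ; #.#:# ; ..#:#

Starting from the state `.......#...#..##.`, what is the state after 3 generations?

....#...#..#.....

......#...#..#...
.....#...#..#....
....#...#..#.....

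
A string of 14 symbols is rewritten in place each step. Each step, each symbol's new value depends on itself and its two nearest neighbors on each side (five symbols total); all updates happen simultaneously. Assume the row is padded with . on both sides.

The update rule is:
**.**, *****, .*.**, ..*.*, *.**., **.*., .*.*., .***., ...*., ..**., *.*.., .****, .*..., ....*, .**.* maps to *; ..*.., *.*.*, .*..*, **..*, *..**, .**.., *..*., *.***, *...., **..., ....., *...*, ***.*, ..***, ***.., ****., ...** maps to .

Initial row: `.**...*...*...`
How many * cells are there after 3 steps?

7

.*...*.*.*.*..
*.*.***.*.***.
**.*.*.*.*.*..
count of *: 7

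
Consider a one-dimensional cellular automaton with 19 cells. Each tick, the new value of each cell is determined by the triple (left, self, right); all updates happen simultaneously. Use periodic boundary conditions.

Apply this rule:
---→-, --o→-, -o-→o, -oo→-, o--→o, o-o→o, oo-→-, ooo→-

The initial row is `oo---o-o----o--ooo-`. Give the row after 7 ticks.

o----o--o----oo---o

tick 1: --o--oooo---oo----o
tick 2: o-oo-----o----o---o
tick 3: -o--o----oo---oo---
tick 4: -oo-oo-----o----o--
tick 5: ---o--o----oo---oo-
tick 6: ---oo-oo-----o----o
tick 7: o----o--o----oo---o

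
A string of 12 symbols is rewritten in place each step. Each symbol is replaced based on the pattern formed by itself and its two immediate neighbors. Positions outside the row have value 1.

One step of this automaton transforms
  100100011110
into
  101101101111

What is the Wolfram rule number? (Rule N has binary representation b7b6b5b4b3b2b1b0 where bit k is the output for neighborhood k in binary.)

position 8: 111 → 1  (bit 7 = 1)
position 0: 110 → 1  (bit 6 = 1)
position 11: 101 → 1  (bit 5 = 1)
position 1: 100 → 0  (bit 4 = 0)
position 7: 011 → 0  (bit 3 = 0)
position 3: 010 → 1  (bit 2 = 1)
position 2: 001 → 1  (bit 1 = 1)
position 5: 000 → 1  (bit 0 = 1)
bits b7..b0 = 11100111 = 231

231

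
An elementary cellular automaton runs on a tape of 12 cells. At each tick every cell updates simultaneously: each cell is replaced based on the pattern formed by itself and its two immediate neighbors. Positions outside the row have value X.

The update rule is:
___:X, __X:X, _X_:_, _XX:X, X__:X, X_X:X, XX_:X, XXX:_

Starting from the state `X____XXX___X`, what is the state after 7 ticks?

XXXXXX_XXXXX

tick 1: XXXXXX_XXXXX
tick 2: _____XXX____
tick 3: XXXXXX_XXXXX  (repeats tick 1; period 2)
tick 7: XXXXXX_XXXXX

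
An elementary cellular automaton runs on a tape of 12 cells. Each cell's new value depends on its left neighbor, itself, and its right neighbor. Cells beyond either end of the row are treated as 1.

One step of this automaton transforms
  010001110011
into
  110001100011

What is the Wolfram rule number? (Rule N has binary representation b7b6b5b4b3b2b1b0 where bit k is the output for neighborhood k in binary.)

position 6: 111 → 1  (bit 7 = 1)
position 7: 110 → 0  (bit 6 = 0)
position 0: 101 → 1  (bit 5 = 1)
position 2: 100 → 0  (bit 4 = 0)
position 5: 011 → 1  (bit 3 = 1)
position 1: 010 → 1  (bit 2 = 1)
position 4: 001 → 0  (bit 1 = 0)
position 3: 000 → 0  (bit 0 = 0)
bits b7..b0 = 10101100 = 172

172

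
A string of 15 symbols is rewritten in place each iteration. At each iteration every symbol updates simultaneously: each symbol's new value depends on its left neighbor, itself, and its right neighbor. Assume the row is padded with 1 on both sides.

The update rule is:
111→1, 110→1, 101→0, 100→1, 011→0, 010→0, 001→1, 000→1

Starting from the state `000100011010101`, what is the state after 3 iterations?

111110111011111

111011101000000
111001100111111
111110111011111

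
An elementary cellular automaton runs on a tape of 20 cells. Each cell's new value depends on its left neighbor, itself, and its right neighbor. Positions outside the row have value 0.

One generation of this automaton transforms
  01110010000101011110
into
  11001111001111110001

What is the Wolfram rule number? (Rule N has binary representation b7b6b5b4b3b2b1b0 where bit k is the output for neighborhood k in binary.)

62

position 2: 111 → 0  (bit 7 = 0)
position 3: 110 → 0  (bit 6 = 0)
position 12: 101 → 1  (bit 5 = 1)
position 4: 100 → 1  (bit 4 = 1)
position 1: 011 → 1  (bit 3 = 1)
position 6: 010 → 1  (bit 2 = 1)
position 0: 001 → 1  (bit 1 = 1)
position 8: 000 → 0  (bit 0 = 0)
bits b7..b0 = 00111110 = 62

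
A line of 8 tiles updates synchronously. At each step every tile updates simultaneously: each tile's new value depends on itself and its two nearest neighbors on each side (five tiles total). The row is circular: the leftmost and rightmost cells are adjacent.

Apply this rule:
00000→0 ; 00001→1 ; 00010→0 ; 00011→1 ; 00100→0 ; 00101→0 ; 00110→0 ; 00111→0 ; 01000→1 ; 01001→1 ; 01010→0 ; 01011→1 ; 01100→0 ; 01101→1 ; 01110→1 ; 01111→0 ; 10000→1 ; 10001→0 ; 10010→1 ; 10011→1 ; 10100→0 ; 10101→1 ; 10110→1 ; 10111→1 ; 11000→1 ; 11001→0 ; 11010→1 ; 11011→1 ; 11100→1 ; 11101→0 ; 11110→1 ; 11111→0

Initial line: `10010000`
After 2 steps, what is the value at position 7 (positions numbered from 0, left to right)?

step 1: 01101110
step 2: 10111110
position 7 holds 0

0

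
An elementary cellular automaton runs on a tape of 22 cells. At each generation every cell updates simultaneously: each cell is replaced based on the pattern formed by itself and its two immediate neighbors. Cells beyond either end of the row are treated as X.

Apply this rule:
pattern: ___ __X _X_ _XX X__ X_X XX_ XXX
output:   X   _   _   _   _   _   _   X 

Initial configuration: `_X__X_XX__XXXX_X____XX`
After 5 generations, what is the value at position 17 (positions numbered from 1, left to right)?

generation 1: ___________XX____XX__X
generation 2: _XXXXXXXXX____XX______
generation 3: __XXXXXXX__XX____XXXX_
generation 4: ___XXXXX______XX__XX__
generation 5: _X__XXX__XXXX_________
position 17 holds _

_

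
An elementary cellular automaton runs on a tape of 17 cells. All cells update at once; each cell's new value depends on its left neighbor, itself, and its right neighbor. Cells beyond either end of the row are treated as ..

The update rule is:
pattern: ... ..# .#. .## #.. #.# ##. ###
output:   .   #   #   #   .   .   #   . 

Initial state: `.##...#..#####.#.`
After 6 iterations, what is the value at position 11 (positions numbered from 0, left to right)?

iteration 1: ###..##.##...#.#.
iteration 2: #.#.###.##..##.#.
iteration 3: #.#.#.#.##.###.#.
iteration 4: #.#.#.#.##.#.#.#.
iteration 5: #.#.#.#.##.#.#.#.  (fixed point — unchanged through iteration 6)
position 11 holds #

#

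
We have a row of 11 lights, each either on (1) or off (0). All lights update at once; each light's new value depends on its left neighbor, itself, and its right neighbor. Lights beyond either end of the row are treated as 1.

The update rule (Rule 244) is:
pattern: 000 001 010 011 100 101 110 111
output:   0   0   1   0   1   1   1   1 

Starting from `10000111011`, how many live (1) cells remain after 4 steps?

7

step 1: 11000011101
step 2: 11100001110
step 3: 11110000111
step 4: 11111000011
count of 1: 7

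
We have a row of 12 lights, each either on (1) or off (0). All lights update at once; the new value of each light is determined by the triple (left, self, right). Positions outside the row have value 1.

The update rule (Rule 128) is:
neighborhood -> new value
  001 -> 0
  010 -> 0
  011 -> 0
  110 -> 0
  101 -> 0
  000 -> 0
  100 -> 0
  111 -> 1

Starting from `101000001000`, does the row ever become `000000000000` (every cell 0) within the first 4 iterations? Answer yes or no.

yes

000000000000
all cells are 0 at iteration 1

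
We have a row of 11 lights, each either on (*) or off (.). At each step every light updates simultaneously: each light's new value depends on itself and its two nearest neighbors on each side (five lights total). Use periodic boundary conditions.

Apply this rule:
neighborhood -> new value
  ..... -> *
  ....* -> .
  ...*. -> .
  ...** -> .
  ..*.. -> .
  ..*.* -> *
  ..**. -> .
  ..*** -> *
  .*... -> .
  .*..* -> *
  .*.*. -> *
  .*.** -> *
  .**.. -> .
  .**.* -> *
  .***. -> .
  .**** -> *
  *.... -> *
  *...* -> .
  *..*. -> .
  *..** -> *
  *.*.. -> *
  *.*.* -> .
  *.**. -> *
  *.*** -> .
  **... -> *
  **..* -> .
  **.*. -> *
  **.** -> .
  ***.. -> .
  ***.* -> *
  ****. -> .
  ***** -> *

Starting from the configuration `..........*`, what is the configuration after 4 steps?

**..*......

.*******...
.*****..**.
****...*...
**..*......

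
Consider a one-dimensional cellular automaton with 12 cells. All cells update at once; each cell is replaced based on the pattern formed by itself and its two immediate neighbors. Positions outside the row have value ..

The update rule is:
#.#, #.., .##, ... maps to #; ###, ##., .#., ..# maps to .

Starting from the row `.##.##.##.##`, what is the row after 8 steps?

.#.##.##.##.
..##.##.##.#
#.#.##.##.#.
.#.##.##.#.#
..##.##.#.#.
#.#.##.#.#.#
.#.##.#.#.#.
..##.#.#.#.#

..##.#.#.#.#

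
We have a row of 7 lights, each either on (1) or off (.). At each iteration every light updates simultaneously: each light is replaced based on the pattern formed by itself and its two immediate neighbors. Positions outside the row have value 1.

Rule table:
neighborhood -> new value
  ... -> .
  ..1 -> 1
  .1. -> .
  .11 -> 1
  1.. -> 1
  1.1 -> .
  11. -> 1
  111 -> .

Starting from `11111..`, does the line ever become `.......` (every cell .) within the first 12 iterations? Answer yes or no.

yes

....111
1..11..
1111111
.......
all cells are . at iteration 4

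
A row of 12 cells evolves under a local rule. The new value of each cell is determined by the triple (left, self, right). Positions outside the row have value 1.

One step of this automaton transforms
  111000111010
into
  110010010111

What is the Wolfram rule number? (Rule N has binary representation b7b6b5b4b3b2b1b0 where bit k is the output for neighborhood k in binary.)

165

position 0: 111 → 1  (bit 7 = 1)
position 2: 110 → 0  (bit 6 = 0)
position 9: 101 → 1  (bit 5 = 1)
position 3: 100 → 0  (bit 4 = 0)
position 6: 011 → 0  (bit 3 = 0)
position 10: 010 → 1  (bit 2 = 1)
position 5: 001 → 0  (bit 1 = 0)
position 4: 000 → 1  (bit 0 = 1)
bits b7..b0 = 10100101 = 165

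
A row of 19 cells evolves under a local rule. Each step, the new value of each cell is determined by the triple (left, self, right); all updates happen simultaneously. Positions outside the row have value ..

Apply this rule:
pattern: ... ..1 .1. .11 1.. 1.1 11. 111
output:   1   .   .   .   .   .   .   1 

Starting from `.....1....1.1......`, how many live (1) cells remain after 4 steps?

1111...11.....11111
.11..1....111..111.
.......11..1....1..
111111.......11...1
count of 1: 9

9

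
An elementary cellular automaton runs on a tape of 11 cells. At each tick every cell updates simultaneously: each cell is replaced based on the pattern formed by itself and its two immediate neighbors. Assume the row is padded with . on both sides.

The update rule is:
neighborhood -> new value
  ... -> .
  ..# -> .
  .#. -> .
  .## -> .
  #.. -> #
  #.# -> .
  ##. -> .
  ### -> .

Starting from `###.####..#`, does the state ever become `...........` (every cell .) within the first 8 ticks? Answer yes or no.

tick 1: ........#..
tick 2: .........#.
tick 3: ..........#
tick 4: ...........
all cells are . at tick 4

yes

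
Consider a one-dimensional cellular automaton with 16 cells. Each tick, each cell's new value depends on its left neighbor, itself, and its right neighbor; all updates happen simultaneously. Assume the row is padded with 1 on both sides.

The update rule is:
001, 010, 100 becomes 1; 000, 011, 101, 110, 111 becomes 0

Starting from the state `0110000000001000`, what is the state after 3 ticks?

0001000000011101
1011100000100000
0000010001110001

0000010001110001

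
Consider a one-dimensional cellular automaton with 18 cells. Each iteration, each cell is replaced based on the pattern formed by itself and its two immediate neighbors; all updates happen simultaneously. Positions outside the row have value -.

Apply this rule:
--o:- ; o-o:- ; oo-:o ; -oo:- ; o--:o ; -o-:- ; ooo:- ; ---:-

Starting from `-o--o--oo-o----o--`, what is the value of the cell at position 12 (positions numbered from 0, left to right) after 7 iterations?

-

iteration 1: --o--o--o--o----o-
iteration 2: ---o--o--o--o----o
iteration 3: ----o--o--o--o----
iteration 4: -----o--o--o--o---
iteration 5: ------o--o--o--o--
iteration 6: -------o--o--o--o-
iteration 7: --------o--o--o--o
position 12 holds -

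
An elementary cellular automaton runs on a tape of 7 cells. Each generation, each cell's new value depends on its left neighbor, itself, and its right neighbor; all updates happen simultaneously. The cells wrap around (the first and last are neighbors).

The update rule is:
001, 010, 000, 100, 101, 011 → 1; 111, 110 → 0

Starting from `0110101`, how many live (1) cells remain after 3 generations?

generation 1: 1101111
generation 2: 0011000
generation 3: 1110111
count of 1: 6

6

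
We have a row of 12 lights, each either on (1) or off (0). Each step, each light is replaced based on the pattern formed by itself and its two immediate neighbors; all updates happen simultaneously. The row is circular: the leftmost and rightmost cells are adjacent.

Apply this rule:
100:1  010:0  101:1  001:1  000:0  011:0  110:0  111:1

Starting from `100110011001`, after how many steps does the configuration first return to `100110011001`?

2

011001100110
100110011001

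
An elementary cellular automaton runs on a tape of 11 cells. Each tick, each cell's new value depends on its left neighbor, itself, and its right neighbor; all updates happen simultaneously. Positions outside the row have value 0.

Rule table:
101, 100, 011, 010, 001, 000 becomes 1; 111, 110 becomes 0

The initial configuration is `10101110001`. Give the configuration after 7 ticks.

11111001111
10000111000
11111100111
10000011100
11111110011
10000001110
11111111001

11111111001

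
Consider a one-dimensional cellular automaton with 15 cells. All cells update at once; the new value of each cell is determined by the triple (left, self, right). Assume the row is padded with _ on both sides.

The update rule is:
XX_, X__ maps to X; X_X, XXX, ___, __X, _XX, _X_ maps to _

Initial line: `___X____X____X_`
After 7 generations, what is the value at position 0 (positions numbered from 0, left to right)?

_

____X____X____X
_____X____X____
______X____X___
_______X____X__
________X____X_
_________X____X
__________X____
position 0 holds _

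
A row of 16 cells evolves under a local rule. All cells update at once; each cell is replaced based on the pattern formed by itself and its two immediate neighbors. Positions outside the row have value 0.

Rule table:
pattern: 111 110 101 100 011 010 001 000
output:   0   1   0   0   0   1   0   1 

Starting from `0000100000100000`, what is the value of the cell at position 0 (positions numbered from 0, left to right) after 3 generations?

1110101110101111
0010100010100001
1010101010101101
position 0 holds 1

1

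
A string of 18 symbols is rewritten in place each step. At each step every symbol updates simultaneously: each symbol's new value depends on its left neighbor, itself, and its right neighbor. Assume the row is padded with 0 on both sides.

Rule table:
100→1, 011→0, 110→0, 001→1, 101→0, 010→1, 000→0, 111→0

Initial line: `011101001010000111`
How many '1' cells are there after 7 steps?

8

100001111011001000
110010000000111100
001111000001000010
010000100011100111
111001110100011000
000110000110100100
001001001000111110
count of 1: 8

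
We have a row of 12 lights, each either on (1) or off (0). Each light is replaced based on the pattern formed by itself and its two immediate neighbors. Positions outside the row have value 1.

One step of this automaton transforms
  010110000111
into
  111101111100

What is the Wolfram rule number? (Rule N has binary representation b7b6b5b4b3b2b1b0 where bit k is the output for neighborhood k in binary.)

position 10: 111 → 0  (bit 7 = 0)
position 4: 110 → 0  (bit 6 = 0)
position 0: 101 → 1  (bit 5 = 1)
position 5: 100 → 1  (bit 4 = 1)
position 3: 011 → 1  (bit 3 = 1)
position 1: 010 → 1  (bit 2 = 1)
position 8: 001 → 1  (bit 1 = 1)
position 6: 000 → 1  (bit 0 = 1)
bits b7..b0 = 00111111 = 63

63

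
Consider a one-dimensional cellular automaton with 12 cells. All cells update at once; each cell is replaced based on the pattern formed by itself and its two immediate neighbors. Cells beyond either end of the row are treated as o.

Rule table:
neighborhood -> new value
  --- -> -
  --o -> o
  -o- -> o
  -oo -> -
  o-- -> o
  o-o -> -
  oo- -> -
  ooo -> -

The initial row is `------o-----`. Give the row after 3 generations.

o----ooo---o
-o--o---o-o-
-ooooo-oo-o-

-ooooo-oo-o-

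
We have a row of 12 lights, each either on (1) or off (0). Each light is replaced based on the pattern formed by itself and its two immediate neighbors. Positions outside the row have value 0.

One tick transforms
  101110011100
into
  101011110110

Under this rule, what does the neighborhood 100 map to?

At position 5 the neighborhood is 100; the next row has 1 there.

1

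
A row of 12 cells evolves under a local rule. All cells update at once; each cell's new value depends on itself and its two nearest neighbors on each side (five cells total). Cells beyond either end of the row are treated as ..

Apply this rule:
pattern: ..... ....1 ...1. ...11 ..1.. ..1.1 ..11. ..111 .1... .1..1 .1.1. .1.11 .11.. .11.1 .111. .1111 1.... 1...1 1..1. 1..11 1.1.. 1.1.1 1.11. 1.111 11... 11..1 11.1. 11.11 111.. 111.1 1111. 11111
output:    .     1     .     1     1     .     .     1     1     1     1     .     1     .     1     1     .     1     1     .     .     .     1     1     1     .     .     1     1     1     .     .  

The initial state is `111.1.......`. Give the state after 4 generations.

11.....11...

111..1......
111.111.....
11111111....
11.....11...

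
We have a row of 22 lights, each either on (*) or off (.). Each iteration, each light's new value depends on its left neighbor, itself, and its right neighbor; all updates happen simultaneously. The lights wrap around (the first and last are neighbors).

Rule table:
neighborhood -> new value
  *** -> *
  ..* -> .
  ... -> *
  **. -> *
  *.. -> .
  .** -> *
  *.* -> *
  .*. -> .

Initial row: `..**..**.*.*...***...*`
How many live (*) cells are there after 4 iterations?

iteration 1: ..**..***.*..*.***.*..
iteration 2: *.**..****....*****..*
iteration 3: ****..****.**.*****..*
iteration 4: ****..*************..*
count of *: 18

18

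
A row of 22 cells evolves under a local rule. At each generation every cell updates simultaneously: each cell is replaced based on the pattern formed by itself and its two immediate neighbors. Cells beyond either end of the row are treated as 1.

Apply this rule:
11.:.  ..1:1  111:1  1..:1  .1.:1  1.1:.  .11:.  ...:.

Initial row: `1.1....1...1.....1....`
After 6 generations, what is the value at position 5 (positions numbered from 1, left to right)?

generation 1: ..11..111.111...111..1
generation 2: 11..11.1...1.1.1.1.11.
generation 3: 1.11...11.11.1.1.1....
generation 4: ....1.1......1.1.11..1
generation 5: 1..11.11....11.1...11.
generation 6: .11.....1..1...11.1...
position 5 holds .

.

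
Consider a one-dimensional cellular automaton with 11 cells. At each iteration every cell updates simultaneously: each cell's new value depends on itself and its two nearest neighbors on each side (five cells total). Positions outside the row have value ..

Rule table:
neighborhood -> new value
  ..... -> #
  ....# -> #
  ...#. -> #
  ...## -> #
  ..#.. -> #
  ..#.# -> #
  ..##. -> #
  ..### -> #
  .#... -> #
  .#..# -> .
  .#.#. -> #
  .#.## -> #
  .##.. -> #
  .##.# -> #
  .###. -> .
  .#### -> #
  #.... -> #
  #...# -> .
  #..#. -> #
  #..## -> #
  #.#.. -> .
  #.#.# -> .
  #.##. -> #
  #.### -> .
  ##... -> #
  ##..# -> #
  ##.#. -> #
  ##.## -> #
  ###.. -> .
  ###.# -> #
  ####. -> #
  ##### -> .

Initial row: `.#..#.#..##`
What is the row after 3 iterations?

#..#.##..##

iteration 1: ##.###..###
iteration 2: ###...###..
iteration 3: #..#.##..##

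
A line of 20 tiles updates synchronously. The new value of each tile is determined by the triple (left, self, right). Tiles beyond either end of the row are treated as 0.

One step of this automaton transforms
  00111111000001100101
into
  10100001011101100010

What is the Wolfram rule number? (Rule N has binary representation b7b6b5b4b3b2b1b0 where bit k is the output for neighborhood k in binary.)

105

position 3: 111 → 0  (bit 7 = 0)
position 7: 110 → 1  (bit 6 = 1)
position 18: 101 → 1  (bit 5 = 1)
position 8: 100 → 0  (bit 4 = 0)
position 2: 011 → 1  (bit 3 = 1)
position 17: 010 → 0  (bit 2 = 0)
position 1: 001 → 0  (bit 1 = 0)
position 0: 000 → 1  (bit 0 = 1)
bits b7..b0 = 01101001 = 105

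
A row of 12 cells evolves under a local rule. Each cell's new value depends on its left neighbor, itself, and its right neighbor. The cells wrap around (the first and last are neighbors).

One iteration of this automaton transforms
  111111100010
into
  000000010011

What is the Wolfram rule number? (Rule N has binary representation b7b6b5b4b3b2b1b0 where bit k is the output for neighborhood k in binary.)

52

position 1: 111 → 0  (bit 7 = 0)
position 6: 110 → 0  (bit 6 = 0)
position 11: 101 → 1  (bit 5 = 1)
position 7: 100 → 1  (bit 4 = 1)
position 0: 011 → 0  (bit 3 = 0)
position 10: 010 → 1  (bit 2 = 1)
position 9: 001 → 0  (bit 1 = 0)
position 8: 000 → 0  (bit 0 = 0)
bits b7..b0 = 00110100 = 52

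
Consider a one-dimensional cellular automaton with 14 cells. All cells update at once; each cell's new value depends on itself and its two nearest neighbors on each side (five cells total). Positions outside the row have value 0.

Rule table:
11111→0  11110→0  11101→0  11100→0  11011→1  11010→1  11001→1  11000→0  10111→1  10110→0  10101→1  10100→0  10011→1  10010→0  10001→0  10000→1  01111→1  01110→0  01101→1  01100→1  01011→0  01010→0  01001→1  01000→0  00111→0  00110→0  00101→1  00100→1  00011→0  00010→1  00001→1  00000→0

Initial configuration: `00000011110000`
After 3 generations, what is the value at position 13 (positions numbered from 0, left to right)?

0

00001001000100
00111101001101
10010010110110
position 13 holds 0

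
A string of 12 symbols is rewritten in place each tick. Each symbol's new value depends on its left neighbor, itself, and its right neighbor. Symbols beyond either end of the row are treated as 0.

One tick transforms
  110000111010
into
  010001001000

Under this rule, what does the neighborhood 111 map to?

At position 7 the neighborhood is 111; the next row has 0 there.

0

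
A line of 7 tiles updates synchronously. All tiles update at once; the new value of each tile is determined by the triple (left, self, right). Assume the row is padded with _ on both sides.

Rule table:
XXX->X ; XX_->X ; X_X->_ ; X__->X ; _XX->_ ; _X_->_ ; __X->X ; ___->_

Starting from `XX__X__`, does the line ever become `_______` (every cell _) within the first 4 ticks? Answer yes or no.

_XXX_X_
X_XX__X
___XXX_
__X_XXX
tick 4 is __X_XXX, still not uniform _

no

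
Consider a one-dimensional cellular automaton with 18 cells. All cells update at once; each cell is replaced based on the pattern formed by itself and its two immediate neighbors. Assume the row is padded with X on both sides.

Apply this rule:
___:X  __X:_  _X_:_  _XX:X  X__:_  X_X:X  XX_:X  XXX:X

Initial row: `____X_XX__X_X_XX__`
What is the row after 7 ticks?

XXX__XXXXXXXXXXX__

_XX__XXX___X_XXX__
XXX__XXX_X__XXXX__
XXX__XXXX___XXXX__
XXX__XXXX_X_XXXX__
XXX__XXXXX_XXXXX__
XXX__XXXXXXXXXXX__
XXX__XXXXXXXXXXX__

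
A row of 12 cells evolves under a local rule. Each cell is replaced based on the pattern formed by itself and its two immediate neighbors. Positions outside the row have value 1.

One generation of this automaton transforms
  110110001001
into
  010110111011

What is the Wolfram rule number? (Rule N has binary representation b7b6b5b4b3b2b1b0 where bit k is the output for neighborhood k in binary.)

position 0: 111 → 0  (bit 7 = 0)
position 1: 110 → 1  (bit 6 = 1)
position 2: 101 → 0  (bit 5 = 0)
position 5: 100 → 0  (bit 4 = 0)
position 3: 011 → 1  (bit 3 = 1)
position 8: 010 → 1  (bit 2 = 1)
position 7: 001 → 1  (bit 1 = 1)
position 6: 000 → 1  (bit 0 = 1)
bits b7..b0 = 01001111 = 79

79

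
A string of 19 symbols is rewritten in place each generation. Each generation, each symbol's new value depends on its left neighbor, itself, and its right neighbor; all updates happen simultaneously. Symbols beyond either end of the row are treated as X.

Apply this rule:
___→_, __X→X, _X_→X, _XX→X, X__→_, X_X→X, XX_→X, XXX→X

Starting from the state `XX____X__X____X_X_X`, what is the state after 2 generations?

XX__XXXXXX__XXXXXXX

generation 1: XX___XX_XX___XXXXXX
generation 2: XX__XXXXXX__XXXXXXX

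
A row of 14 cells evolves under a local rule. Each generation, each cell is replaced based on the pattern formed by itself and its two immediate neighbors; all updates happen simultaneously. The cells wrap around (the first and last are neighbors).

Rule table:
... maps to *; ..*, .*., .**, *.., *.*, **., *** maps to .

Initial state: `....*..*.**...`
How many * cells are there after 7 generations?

5

***.........**
....*******...
***.........**  (repeats generation 1; period 2)
generation 7: ***.........**
count of *: 5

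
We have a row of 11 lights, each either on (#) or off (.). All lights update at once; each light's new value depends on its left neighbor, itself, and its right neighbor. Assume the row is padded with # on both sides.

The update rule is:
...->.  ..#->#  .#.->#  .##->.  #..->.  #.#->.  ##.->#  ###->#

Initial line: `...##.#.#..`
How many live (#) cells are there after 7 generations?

5

generation 1: ..#.#.#.#.#
generation 2: .##.#.#.#..
generation 3: ..#.#.#.#.#  (repeats generation 1; period 2)
generation 7: ..#.#.#.#.#
count of #: 5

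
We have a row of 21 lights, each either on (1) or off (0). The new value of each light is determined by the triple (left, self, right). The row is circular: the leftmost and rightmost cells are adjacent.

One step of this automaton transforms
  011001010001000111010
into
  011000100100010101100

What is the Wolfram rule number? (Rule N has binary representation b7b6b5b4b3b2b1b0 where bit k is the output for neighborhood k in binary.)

105

position 16: 111 → 0  (bit 7 = 0)
position 2: 110 → 1  (bit 6 = 1)
position 6: 101 → 1  (bit 5 = 1)
position 3: 100 → 0  (bit 4 = 0)
position 1: 011 → 1  (bit 3 = 1)
position 5: 010 → 0  (bit 2 = 0)
position 0: 001 → 0  (bit 1 = 0)
position 9: 000 → 1  (bit 0 = 1)
bits b7..b0 = 01101001 = 105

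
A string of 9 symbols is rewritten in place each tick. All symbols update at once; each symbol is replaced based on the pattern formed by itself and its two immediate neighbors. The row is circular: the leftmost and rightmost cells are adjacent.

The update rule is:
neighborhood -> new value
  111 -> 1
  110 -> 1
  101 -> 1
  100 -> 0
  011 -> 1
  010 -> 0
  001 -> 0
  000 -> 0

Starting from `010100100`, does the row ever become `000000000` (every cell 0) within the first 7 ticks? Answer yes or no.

001000000
000000000
all cells are 0 at tick 2

yes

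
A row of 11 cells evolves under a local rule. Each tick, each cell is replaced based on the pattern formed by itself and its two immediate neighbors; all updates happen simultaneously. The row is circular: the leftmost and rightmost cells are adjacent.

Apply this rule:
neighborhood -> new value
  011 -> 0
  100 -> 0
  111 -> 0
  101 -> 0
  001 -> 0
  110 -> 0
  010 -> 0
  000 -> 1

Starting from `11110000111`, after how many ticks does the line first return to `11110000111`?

2

tick 1: 00000110000
tick 2: 11110000111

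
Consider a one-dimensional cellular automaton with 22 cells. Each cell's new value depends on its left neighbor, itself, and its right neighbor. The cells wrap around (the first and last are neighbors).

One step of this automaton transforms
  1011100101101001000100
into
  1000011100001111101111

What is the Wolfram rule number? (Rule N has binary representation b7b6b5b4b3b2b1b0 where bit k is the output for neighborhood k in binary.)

position 3: 111 → 0  (bit 7 = 0)
position 4: 110 → 0  (bit 6 = 0)
position 1: 101 → 0  (bit 5 = 0)
position 5: 100 → 1  (bit 4 = 1)
position 2: 011 → 0  (bit 3 = 0)
position 0: 010 → 1  (bit 2 = 1)
position 6: 001 → 1  (bit 1 = 1)
position 17: 000 → 0  (bit 0 = 0)
bits b7..b0 = 00010110 = 22

22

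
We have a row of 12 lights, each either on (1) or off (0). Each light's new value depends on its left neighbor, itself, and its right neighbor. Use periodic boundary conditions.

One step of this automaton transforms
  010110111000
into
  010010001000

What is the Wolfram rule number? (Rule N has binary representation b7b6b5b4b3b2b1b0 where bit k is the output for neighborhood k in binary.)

position 7: 111 → 0  (bit 7 = 0)
position 4: 110 → 1  (bit 6 = 1)
position 2: 101 → 0  (bit 5 = 0)
position 9: 100 → 0  (bit 4 = 0)
position 3: 011 → 0  (bit 3 = 0)
position 1: 010 → 1  (bit 2 = 1)
position 0: 001 → 0  (bit 1 = 0)
position 10: 000 → 0  (bit 0 = 0)
bits b7..b0 = 01000100 = 68

68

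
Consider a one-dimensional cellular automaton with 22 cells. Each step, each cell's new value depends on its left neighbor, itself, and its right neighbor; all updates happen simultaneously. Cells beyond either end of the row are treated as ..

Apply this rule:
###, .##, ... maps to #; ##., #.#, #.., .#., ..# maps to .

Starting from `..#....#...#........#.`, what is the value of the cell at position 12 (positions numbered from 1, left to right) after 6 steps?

#

step 1: #...##...#...######...
step 2: ..#.#..#...#.#####..##
step 3: #........#...####...#.
step 4: ..######...#.###..#...
step 5: #.#####..#...##.....##
step 6: ..####.....#.#..###.#.
position 12 holds #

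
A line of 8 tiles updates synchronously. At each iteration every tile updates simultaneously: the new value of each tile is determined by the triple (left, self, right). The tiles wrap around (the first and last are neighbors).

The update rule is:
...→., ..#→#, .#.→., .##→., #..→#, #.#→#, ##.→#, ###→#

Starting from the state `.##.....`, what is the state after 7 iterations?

#.##....
.#.##..#
#.#.###.
.#.#.###
#.#.#.##
##.#.#.#
###.#.#.

###.#.#.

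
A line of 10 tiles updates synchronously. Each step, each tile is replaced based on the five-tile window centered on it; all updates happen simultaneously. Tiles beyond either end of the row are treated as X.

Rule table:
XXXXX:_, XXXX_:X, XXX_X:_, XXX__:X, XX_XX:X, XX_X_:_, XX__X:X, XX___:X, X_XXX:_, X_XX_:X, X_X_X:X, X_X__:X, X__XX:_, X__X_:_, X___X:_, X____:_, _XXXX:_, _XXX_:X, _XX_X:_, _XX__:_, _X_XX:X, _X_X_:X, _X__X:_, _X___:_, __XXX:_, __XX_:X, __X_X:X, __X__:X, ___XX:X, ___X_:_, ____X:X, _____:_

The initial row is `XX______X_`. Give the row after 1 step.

XXX___X_XX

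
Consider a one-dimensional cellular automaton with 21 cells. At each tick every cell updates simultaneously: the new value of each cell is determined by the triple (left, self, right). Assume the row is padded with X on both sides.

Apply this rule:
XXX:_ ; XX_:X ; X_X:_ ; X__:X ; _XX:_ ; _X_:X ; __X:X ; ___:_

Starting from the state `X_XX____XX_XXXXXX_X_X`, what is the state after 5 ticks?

X__XX__X_X______X_X__
XXX_XXXX_XX____XX_XXX
__X____X__XX__X_X____
XXXX__XXXX_XXXX_XX__X
___XXX___X____X__XXX_

___XXX___X____X__XXX_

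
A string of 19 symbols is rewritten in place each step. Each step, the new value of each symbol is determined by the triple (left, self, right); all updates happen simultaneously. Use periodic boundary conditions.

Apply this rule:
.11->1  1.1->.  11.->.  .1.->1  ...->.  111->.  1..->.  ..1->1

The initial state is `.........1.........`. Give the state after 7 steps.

........11.........
.......11..........
......11...........
.....11............
....11.............
...11..............
..11...............

..11...............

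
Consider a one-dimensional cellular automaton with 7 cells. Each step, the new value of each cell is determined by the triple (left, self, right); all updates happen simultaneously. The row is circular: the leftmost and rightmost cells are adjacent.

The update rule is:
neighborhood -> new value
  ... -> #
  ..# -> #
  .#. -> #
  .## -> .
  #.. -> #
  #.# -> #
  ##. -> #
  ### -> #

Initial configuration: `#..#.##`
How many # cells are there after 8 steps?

#####.#
######.
.######
#.#####
##.####
###.###
####.##
#####.#
count of #: 6

6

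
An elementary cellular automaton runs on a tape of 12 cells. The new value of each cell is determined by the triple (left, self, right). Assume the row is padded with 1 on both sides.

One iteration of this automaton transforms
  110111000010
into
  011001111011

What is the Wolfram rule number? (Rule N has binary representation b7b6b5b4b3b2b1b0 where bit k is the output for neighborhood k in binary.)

position 0: 111 → 0  (bit 7 = 0)
position 1: 110 → 1  (bit 6 = 1)
position 2: 101 → 1  (bit 5 = 1)
position 6: 100 → 1  (bit 4 = 1)
position 3: 011 → 0  (bit 3 = 0)
position 10: 010 → 1  (bit 2 = 1)
position 9: 001 → 0  (bit 1 = 0)
position 7: 000 → 1  (bit 0 = 1)
bits b7..b0 = 01110101 = 117

117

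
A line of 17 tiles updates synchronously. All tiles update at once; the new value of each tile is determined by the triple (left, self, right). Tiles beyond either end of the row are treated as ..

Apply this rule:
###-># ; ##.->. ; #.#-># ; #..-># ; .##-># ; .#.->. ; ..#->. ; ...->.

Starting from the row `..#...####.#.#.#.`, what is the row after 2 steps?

....#.##.#.#.#.#.

...#..###.#.#.#.#
....#.##.#.#.#.#.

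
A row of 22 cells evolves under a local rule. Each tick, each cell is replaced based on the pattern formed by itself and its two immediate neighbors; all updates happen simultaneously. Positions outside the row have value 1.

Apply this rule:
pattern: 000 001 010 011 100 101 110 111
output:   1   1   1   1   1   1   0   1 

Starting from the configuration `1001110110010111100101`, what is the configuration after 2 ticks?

tick 1: 0111101101111111011111
tick 2: 1111011011111110111111

1111011011111110111111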